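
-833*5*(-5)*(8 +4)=249900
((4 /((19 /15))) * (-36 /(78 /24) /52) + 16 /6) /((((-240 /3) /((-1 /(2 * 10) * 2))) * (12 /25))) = 2401 /462384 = 0.01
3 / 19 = 0.16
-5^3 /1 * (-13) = 1625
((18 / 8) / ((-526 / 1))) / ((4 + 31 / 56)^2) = -392 / 1900175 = -0.00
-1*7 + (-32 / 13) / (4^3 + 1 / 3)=-17659 / 2509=-7.04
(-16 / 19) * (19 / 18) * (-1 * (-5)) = -40 / 9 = -4.44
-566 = -566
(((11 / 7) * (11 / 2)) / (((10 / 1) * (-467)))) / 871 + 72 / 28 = 146432399 / 56945980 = 2.57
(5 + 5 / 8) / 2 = 45 / 16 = 2.81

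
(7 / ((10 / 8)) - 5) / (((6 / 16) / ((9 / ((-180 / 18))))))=-36 / 25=-1.44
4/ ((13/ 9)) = 36/ 13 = 2.77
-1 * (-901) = 901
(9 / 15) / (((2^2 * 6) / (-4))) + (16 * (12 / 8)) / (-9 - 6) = -17 / 10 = -1.70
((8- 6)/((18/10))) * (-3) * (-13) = 130/3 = 43.33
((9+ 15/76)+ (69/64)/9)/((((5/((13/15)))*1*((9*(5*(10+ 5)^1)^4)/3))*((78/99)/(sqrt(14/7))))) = 373879*sqrt(2)/17313750000000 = 0.00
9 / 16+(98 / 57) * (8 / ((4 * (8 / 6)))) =955 / 304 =3.14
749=749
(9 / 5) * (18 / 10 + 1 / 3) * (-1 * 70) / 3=-448 / 5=-89.60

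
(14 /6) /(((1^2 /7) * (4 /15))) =245 /4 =61.25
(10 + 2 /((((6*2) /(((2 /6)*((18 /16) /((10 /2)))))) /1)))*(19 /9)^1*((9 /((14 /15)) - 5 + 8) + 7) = 93005 /224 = 415.20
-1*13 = -13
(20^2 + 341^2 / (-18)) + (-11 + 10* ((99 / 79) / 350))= -302154653 / 49770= -6071.02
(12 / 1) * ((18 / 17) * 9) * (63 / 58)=61236 / 493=124.21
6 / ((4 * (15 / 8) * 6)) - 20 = -298 / 15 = -19.87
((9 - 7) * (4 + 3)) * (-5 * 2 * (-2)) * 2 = 560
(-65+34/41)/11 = -2631/451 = -5.83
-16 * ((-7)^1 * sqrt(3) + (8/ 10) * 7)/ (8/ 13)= -728/ 5 + 182 * sqrt(3)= 169.63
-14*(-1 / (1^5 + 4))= 14 / 5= 2.80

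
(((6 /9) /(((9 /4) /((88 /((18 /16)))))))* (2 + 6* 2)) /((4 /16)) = 315392 /243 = 1297.91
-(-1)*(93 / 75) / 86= 31 / 2150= 0.01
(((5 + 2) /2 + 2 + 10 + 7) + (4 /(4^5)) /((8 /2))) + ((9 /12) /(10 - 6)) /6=23073 /1024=22.53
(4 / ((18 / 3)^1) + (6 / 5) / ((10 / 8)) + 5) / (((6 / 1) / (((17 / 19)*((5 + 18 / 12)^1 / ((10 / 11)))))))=1208207 / 171000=7.07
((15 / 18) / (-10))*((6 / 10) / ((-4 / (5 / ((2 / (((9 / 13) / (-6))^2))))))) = 9 / 21632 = 0.00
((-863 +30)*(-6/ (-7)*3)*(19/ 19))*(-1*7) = 14994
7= 7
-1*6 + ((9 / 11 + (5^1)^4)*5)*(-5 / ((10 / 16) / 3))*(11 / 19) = -826194 / 19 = -43483.89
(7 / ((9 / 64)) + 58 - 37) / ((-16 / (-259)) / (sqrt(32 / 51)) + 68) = 42730597 / 41053518 - 164983 * sqrt(102) / 1395819612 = 1.04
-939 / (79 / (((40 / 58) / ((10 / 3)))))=-5634 / 2291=-2.46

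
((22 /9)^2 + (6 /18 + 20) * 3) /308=775 /3564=0.22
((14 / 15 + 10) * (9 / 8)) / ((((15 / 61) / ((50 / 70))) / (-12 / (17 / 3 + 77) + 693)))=107435457 / 4340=24754.71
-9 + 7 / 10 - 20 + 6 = -223 / 10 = -22.30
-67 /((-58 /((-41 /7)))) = -2747 /406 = -6.77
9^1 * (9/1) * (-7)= -567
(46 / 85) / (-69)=-2 / 255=-0.01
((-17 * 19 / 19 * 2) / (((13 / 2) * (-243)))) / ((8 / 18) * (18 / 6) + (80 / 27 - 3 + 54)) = 68 / 174681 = 0.00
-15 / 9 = -5 / 3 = -1.67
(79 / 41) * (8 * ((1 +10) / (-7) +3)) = 22.02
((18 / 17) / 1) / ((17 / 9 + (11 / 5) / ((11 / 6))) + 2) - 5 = -18655 / 3893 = -4.79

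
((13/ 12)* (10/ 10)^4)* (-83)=-1079/ 12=-89.92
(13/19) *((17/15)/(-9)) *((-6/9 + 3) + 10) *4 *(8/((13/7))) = -140896/7695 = -18.31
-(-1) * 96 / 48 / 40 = 0.05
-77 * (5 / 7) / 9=-55 / 9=-6.11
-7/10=-0.70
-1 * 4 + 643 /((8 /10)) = 3199 /4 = 799.75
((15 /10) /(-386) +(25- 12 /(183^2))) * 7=174.97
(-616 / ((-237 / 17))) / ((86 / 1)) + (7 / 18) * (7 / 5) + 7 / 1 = 8.06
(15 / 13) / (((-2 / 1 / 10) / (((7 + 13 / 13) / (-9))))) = 5.13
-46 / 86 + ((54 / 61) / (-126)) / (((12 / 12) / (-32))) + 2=31029 / 18361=1.69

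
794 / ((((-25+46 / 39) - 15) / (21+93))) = -1765062 / 757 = -2331.65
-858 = -858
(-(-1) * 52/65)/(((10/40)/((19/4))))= 76/5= 15.20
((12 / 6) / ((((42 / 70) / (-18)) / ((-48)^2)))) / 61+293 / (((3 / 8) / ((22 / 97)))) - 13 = -37312955 / 17751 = -2102.02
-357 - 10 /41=-14647 /41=-357.24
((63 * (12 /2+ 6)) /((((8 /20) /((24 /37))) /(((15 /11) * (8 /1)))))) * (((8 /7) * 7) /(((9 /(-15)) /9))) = -653184000 /407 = -1604874.69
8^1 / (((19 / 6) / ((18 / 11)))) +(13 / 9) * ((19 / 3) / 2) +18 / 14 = 789527 / 79002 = 9.99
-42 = -42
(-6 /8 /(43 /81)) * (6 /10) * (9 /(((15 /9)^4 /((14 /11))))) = -3720087 /2956250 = -1.26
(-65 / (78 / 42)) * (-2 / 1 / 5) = 14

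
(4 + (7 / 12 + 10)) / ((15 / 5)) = 175 / 36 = 4.86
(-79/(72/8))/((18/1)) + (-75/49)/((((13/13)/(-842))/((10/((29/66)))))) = 6751885741/230202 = 29330.27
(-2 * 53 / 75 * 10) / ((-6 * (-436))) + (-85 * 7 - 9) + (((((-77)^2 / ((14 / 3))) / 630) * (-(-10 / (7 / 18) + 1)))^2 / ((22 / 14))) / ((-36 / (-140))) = 783089659 / 141264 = 5543.45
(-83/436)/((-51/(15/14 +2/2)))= 0.01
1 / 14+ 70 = 981 / 14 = 70.07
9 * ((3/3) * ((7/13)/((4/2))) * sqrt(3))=63 * sqrt(3)/26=4.20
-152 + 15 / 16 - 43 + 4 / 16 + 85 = -1741 / 16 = -108.81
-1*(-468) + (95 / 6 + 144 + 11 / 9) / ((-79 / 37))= 558233 / 1422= 392.57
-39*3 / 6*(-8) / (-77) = -156 / 77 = -2.03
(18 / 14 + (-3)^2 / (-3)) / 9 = -0.19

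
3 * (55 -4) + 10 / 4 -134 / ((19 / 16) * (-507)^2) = 1518898253 / 9767862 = 155.50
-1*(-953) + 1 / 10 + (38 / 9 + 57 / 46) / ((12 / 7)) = 23754139 / 24840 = 956.29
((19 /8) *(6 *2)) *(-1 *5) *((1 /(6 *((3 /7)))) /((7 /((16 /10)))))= -38 /3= -12.67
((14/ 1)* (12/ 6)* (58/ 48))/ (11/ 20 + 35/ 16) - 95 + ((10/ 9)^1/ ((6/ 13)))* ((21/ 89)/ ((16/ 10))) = -4276885/ 51976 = -82.29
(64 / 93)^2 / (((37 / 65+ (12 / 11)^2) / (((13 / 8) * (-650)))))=-34027136000 / 119676213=-284.33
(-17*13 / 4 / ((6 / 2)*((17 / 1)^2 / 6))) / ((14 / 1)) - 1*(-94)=44731 / 476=93.97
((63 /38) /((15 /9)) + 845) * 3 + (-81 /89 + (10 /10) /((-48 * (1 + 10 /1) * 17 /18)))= 32090613039 /12648680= 2537.07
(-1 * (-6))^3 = 216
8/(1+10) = 8/11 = 0.73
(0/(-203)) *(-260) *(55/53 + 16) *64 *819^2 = 0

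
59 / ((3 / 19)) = 373.67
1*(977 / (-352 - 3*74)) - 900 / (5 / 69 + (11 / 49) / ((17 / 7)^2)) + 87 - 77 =-2572755737 / 316274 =-8134.58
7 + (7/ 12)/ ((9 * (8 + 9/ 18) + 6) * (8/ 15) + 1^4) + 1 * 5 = 6487/ 540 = 12.01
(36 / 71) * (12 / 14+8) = 4.49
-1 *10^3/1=-1000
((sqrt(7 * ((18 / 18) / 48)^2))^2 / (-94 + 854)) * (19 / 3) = 7 / 276480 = 0.00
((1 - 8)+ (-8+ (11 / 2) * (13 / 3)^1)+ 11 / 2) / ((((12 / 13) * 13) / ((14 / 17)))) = 301 / 306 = 0.98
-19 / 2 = -9.50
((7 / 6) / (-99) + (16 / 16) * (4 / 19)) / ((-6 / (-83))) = 186169 / 67716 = 2.75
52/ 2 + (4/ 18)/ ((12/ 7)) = 1411/ 54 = 26.13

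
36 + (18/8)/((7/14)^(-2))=585/16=36.56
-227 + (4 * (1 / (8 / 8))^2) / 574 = -65147 / 287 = -226.99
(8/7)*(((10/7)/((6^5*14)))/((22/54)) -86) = -13349947/135828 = -98.29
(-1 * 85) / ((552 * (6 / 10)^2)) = -2125 / 4968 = -0.43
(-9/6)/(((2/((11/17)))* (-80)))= 0.01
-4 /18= -2 /9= -0.22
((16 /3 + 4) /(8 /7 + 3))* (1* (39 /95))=2548 /2755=0.92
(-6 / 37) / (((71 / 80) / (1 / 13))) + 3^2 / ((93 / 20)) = 2034180 / 1058681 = 1.92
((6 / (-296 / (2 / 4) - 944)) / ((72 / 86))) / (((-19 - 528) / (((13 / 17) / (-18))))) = -559 / 1542592512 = -0.00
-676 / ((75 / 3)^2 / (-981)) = 663156 / 625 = 1061.05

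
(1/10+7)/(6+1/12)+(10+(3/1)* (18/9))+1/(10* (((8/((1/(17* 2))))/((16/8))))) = 340885/19856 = 17.17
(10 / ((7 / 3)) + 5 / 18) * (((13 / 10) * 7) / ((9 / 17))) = 25415 / 324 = 78.44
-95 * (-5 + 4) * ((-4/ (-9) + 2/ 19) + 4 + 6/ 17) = 71260/ 153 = 465.75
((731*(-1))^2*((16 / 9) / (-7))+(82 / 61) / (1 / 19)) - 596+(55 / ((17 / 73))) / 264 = -71226623395 / 522648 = -136280.29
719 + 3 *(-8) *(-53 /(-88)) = 7750 /11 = 704.55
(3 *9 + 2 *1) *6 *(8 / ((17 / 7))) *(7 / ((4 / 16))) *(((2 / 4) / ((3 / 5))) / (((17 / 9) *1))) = 2046240 / 289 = 7080.42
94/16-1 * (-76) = 655/8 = 81.88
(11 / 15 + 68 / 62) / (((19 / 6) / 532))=47656 / 155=307.46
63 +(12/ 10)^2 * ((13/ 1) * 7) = 4851/ 25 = 194.04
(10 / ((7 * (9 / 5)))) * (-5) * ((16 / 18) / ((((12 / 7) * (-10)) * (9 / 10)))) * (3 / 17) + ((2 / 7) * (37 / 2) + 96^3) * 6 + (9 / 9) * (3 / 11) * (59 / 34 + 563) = 10131583273673 / 1908522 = 5308601.77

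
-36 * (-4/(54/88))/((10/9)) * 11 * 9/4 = 26136/5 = 5227.20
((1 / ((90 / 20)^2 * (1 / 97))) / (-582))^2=0.00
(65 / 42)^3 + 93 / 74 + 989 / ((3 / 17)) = 15376518593 / 2741256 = 5609.30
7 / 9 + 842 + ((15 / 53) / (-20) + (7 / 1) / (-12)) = 401720 / 477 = 842.18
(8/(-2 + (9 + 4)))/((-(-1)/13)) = 104/11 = 9.45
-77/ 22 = -7/ 2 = -3.50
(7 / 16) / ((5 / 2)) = 7 / 40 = 0.18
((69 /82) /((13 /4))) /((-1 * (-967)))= 138 /515411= 0.00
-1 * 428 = -428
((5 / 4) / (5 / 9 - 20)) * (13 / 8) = -117 / 1120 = -0.10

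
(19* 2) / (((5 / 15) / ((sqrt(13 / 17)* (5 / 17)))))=570* sqrt(221) / 289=29.32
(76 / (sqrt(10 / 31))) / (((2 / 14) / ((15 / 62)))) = 399 * sqrt(310) / 31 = 226.62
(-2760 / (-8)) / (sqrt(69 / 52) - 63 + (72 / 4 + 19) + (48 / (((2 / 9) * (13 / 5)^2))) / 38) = -357977307480 / 26050786111 - 547250730 * sqrt(897) / 26050786111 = -14.37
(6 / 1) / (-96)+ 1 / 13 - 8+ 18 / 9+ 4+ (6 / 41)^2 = -686765 / 349648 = -1.96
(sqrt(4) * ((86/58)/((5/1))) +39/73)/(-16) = -11933/169360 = -0.07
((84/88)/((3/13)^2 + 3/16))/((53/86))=116272/18073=6.43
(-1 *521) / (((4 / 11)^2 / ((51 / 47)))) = -3215091 / 752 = -4275.39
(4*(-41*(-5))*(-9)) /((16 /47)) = -86715 /4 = -21678.75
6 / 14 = 3 / 7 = 0.43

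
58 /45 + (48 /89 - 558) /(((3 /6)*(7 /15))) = -66942766 /28035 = -2387.83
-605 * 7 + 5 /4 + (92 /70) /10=-2963533 /700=-4233.62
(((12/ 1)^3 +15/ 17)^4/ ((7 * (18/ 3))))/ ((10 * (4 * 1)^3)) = 248734596989745387/ 748348160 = 332378176.74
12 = 12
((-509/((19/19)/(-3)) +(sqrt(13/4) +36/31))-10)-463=sqrt(13)/2 +32710/31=1056.96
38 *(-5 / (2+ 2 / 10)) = -950 / 11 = -86.36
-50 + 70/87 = -49.20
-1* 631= -631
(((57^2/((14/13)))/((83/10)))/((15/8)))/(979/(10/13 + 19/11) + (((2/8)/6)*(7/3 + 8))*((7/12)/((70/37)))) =16543388160/33476211799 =0.49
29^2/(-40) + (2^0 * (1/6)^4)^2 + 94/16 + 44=242284613/8398080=28.85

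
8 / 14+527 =3693 / 7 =527.57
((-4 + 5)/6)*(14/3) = 7/9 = 0.78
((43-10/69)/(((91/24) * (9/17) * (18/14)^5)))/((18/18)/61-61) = -7362448009/73888899435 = -0.10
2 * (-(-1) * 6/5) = 2.40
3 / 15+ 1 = 6 / 5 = 1.20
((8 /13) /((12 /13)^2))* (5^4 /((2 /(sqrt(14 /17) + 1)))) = 8125* sqrt(238) /612 + 8125 /36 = 430.51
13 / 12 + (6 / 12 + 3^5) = 2935 / 12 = 244.58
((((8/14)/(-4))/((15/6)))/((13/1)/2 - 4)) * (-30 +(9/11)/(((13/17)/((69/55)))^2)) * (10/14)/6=0.08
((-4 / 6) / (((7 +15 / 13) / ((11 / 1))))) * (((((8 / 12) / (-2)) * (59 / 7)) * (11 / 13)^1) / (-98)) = -7139 / 327222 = -0.02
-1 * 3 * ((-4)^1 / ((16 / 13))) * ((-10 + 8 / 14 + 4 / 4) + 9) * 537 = 20943 / 7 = 2991.86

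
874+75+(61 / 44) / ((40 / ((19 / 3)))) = 5011879 / 5280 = 949.22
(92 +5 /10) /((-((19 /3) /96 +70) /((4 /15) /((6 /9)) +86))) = -114.06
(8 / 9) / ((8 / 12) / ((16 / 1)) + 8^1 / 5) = 320 / 591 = 0.54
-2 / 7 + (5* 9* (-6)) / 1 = -1892 / 7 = -270.29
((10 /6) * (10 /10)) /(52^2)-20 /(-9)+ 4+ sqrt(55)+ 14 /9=sqrt(55)+ 189295 /24336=15.19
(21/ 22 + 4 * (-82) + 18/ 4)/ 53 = -6.09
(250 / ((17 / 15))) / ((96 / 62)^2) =600625 / 6528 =92.01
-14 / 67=-0.21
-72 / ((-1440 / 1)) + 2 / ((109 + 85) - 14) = 11 / 180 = 0.06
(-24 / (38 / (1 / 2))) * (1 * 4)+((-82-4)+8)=-1506 / 19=-79.26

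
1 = 1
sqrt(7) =2.65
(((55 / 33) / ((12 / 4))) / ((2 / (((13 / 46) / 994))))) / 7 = 65 / 5761224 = 0.00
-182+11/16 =-2901/16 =-181.31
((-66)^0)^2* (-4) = -4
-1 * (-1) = 1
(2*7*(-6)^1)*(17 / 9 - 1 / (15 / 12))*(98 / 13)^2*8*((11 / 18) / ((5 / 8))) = -4638194176 / 114075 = -40659.16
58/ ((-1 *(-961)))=58/ 961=0.06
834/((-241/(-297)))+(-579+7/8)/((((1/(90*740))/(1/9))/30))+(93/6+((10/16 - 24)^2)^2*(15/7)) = -882421408974673/6909952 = -127702972.32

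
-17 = -17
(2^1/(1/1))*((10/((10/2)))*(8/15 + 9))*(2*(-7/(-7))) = 1144/15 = 76.27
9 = 9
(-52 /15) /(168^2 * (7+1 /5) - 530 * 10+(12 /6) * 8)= -13 /742233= -0.00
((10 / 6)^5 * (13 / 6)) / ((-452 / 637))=-25878125 / 659016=-39.27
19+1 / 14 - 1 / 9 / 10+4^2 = 11044 / 315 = 35.06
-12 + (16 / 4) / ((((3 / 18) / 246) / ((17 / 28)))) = 25008 / 7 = 3572.57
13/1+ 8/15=203/15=13.53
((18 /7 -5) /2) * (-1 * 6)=51 /7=7.29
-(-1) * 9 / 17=9 / 17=0.53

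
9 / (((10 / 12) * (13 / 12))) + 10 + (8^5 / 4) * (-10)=-5323502 / 65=-81900.03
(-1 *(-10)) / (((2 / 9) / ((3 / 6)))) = 45 / 2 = 22.50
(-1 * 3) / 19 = -3 / 19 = -0.16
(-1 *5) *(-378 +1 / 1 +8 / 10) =1881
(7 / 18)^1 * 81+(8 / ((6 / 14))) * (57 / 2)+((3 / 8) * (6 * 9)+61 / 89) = 208059 / 356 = 584.44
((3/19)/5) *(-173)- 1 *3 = -804/95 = -8.46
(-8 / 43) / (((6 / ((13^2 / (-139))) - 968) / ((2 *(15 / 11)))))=20280 / 38886749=0.00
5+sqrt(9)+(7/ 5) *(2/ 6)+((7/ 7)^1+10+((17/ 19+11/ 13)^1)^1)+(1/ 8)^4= 321842809/ 15175680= 21.21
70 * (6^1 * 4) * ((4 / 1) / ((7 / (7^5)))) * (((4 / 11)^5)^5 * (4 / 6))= 12110719829954548203520 / 108347059433883722041830251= 0.00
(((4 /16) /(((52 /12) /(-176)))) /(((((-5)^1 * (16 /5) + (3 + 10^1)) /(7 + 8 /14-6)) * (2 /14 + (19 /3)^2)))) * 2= 1089 /4121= 0.26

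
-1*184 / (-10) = 92 / 5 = 18.40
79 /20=3.95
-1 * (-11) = 11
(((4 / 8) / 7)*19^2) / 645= 0.04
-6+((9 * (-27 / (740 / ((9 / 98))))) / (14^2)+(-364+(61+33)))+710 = 6168839093 / 14213920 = 434.00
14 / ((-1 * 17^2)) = -14 / 289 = -0.05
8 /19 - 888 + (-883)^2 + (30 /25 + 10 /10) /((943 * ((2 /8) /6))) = 69768930321 /89585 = 778801.48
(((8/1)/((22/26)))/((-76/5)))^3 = -2197000/9129329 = -0.24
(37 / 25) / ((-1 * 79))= -37 / 1975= -0.02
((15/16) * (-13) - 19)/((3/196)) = -2037.58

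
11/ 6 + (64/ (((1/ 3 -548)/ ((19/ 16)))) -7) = -52301/ 9858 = -5.31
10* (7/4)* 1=35/2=17.50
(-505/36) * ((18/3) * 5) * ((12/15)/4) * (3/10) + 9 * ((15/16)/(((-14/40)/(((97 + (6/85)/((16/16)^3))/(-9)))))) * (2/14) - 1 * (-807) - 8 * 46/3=696.23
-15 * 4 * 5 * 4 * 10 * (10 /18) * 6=-40000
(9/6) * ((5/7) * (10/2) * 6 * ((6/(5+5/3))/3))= 135/14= 9.64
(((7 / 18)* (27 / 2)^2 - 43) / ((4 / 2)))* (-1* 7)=-1561 / 16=-97.56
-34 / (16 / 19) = -323 / 8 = -40.38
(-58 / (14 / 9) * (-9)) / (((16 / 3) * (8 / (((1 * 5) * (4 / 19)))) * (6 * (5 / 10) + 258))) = 0.03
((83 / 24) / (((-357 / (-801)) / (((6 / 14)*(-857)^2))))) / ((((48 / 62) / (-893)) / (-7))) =150190649564129 / 7616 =19720410919.66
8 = 8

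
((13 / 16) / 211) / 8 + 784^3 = 13014893330445 / 27008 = 481890304.00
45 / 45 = 1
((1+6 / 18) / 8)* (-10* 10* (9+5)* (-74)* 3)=51800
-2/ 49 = -0.04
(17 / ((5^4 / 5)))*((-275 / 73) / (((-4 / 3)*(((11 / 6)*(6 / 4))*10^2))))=51 / 36500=0.00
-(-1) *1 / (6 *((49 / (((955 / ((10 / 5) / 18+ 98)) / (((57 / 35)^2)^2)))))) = 29246875 / 6213965922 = 0.00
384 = 384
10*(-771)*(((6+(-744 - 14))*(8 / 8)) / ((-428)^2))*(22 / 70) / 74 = 398607 / 2965291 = 0.13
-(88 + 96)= -184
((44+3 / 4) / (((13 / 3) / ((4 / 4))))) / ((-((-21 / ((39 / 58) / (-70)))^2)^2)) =-1179789 / 2609493898291840000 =-0.00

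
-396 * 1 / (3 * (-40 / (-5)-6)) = -66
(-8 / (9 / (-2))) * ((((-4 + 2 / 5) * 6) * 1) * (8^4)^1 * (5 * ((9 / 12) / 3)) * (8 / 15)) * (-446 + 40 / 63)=14710472704 / 315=46699913.35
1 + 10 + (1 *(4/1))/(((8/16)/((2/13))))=159/13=12.23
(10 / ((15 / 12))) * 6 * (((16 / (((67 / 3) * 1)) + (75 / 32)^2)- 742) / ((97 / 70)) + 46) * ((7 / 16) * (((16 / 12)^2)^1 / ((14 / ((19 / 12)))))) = -3406856997 / 1663744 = -2047.71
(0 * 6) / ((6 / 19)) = 0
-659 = -659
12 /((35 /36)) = 432 /35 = 12.34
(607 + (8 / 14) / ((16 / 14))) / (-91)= -1215 / 182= -6.68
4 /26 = 2 /13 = 0.15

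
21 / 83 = 0.25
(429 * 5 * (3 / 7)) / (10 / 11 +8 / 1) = 70785 / 686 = 103.19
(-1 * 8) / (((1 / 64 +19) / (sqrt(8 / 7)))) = -1024 * sqrt(14) / 8519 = -0.45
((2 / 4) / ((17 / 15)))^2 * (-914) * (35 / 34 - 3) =6889275 / 19652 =350.56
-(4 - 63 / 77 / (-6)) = -91 / 22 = -4.14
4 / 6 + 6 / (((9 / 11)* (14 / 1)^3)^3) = 0.67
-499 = -499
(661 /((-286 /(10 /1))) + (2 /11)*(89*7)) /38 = 2.37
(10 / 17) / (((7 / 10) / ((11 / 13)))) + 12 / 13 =2528 / 1547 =1.63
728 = 728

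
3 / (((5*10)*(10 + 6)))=3 / 800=0.00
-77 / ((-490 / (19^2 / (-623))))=-3971 / 43610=-0.09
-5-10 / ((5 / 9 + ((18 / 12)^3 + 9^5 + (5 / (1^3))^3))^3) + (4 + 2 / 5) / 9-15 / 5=-26145292880748801566678 / 3480882188265350627895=-7.51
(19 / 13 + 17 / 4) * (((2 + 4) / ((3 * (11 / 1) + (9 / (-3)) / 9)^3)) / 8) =24057 / 195767936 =0.00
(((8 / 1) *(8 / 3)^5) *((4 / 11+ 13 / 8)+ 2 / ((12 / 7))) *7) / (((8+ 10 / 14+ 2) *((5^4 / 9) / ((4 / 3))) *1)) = 5349965824 / 125296875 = 42.70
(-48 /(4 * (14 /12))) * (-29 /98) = 1044 /343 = 3.04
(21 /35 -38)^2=34969 /25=1398.76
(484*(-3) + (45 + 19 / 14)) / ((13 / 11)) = -216469 / 182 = -1189.39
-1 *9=-9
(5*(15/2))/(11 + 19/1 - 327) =-25/198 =-0.13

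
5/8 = 0.62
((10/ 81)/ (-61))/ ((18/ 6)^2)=-0.00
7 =7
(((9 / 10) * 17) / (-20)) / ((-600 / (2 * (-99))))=-5049 / 20000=-0.25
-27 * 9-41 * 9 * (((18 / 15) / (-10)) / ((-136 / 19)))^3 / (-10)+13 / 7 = -663451041646481 / 2751280000000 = -241.14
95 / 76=5 / 4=1.25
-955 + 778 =-177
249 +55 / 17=4288 / 17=252.24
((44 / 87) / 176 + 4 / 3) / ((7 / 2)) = 155 / 406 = 0.38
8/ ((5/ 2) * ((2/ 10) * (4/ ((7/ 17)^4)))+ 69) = 19208/ 332711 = 0.06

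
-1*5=-5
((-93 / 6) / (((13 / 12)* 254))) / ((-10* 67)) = 93 / 1106170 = 0.00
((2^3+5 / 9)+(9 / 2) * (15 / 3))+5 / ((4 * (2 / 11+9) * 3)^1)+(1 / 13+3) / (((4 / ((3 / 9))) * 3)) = 163791 / 5252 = 31.19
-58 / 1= -58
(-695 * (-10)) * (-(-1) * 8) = 55600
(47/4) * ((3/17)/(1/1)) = 141/68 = 2.07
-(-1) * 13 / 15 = 13 / 15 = 0.87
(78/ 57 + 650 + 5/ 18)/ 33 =222863/ 11286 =19.75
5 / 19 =0.26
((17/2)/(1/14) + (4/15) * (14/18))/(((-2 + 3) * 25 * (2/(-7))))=-112651/6750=-16.69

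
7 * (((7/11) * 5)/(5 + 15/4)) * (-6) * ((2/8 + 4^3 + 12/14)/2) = -5469/11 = -497.18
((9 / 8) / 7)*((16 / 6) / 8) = 0.05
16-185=-169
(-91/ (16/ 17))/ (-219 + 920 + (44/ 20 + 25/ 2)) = -455/ 3368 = -0.14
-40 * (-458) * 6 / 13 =109920 / 13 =8455.38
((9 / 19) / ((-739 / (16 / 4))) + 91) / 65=255539 / 182533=1.40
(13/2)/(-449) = -13/898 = -0.01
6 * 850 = 5100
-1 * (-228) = 228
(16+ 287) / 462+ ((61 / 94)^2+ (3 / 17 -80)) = -78.75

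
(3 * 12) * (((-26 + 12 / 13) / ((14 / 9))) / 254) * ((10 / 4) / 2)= -66015 / 23114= -2.86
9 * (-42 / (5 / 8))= -3024 / 5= -604.80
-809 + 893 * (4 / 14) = -3877 / 7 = -553.86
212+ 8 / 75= 15908 / 75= 212.11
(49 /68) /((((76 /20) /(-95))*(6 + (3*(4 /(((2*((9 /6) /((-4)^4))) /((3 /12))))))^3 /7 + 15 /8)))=-17150 /2281708873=-0.00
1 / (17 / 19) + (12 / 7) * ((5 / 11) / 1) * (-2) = -577 / 1309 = -0.44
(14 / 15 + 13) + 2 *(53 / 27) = 2411 / 135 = 17.86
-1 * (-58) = 58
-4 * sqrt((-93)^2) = -372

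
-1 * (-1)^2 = -1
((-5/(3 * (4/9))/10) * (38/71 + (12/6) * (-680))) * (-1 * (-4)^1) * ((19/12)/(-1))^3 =-110340733/13632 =-8094.24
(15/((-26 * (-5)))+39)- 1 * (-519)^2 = -7002369/26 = -269321.88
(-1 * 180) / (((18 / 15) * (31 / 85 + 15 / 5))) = -6375 / 143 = -44.58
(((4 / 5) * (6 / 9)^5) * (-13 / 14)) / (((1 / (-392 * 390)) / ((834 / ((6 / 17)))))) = 2862519296 / 81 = 35339744.40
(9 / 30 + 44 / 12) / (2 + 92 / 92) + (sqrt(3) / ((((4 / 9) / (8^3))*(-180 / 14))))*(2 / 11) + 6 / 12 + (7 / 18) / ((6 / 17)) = 1579 / 540- 896*sqrt(3) / 55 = -25.29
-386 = -386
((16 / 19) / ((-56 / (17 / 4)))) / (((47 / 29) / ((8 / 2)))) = -986 / 6251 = -0.16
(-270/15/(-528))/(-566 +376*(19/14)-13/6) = -0.00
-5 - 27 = -32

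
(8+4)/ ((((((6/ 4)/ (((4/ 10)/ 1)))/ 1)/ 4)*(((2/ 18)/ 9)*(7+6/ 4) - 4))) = -10368/ 3155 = -3.29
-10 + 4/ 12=-29/ 3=-9.67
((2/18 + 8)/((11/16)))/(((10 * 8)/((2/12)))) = 73/2970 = 0.02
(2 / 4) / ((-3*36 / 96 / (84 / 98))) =-8 / 21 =-0.38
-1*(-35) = 35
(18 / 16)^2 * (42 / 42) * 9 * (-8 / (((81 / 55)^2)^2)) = -9150625 / 472392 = -19.37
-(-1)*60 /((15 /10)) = 40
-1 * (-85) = 85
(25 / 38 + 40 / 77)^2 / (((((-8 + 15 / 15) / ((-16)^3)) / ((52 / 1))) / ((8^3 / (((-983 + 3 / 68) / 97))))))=-2134186462176870400 / 1001450830303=-2131094.61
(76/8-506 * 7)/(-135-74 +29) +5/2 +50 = 577/8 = 72.12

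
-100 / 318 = -50 / 159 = -0.31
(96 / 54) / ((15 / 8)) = 128 / 135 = 0.95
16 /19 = 0.84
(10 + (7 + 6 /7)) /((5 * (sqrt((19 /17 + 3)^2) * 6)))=85 /588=0.14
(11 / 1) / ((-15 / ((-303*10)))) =2222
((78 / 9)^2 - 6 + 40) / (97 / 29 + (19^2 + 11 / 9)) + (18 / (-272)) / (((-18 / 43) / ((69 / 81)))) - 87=-60658531375 / 700713072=-86.57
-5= -5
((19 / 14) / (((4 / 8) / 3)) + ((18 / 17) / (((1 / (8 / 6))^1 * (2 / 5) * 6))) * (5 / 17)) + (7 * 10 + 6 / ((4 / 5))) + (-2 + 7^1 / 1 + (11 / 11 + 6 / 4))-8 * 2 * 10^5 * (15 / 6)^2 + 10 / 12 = -121378857217 / 12138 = -9999905.85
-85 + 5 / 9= -760 / 9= -84.44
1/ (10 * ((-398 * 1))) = -0.00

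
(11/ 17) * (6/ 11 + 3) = 39/ 17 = 2.29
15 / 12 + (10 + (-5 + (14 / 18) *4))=337 / 36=9.36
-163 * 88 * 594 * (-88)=749789568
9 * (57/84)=171/28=6.11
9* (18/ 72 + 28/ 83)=1755/ 332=5.29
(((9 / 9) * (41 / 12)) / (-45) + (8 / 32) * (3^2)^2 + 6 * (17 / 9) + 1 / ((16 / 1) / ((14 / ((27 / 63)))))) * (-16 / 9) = -72466 / 1215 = -59.64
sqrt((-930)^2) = 930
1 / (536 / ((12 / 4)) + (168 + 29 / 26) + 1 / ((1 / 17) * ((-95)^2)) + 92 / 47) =33085650 / 11571420947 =0.00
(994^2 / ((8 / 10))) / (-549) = -1235045 / 549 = -2249.63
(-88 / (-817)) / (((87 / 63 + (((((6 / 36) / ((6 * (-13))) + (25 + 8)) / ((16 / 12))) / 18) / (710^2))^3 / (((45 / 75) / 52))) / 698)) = 900544997776519768185844531200000 / 16541240768552628751097026972733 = 54.44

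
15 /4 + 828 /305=7887 /1220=6.46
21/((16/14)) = 147/8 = 18.38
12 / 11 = 1.09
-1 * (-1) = 1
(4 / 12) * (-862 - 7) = -869 / 3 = -289.67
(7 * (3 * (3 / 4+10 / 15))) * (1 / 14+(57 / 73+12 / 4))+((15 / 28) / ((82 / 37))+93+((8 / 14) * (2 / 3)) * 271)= 78210319 / 251412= 311.08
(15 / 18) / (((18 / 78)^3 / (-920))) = -5053100 / 81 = -62383.95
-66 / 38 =-33 / 19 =-1.74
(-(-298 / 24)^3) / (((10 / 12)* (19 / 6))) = 3307949 / 4560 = 725.43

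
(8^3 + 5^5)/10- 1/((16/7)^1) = 29061/80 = 363.26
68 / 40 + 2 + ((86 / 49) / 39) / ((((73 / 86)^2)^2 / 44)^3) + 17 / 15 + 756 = 2464700305316971048528814514913 / 87531627633685768795433262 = 28157.83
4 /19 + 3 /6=0.71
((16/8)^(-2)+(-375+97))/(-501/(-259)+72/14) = -287749/7332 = -39.25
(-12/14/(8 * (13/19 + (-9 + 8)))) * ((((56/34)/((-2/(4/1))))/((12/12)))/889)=-19/15113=-0.00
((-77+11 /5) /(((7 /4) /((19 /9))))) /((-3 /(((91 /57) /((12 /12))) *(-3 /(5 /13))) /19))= -4803656 /675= -7116.53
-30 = -30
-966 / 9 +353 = 737 / 3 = 245.67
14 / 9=1.56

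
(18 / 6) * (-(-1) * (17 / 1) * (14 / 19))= 714 / 19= 37.58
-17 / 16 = -1.06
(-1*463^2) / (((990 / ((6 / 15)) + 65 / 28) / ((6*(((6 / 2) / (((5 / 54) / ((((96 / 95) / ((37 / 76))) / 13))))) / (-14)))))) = 160025601024 / 834114125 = 191.85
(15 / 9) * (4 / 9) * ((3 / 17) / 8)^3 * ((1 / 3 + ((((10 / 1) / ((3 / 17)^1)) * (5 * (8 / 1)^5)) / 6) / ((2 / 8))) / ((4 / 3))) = 278528015 / 7546368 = 36.91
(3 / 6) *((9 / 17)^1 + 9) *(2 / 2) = 81 / 17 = 4.76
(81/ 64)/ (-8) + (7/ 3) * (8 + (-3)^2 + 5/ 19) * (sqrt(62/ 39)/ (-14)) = -164 * sqrt(2418)/ 2223 - 81/ 512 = -3.79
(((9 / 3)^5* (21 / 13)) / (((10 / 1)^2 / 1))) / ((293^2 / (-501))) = -2556603 / 111603700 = -0.02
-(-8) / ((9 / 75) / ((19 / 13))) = 3800 / 39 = 97.44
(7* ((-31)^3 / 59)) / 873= -208537 / 51507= -4.05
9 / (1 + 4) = 9 / 5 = 1.80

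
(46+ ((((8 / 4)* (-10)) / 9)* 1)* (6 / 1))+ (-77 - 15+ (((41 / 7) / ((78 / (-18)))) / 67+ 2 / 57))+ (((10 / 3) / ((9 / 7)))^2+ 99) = 3918722200 / 84449547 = 46.40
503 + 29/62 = 31215/62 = 503.47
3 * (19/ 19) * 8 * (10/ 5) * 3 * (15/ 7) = 308.57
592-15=577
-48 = -48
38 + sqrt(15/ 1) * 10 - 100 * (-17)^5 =10 * sqrt(15) + 141985738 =141985776.73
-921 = -921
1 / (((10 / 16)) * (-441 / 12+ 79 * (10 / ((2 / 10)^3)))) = 32 / 1974265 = 0.00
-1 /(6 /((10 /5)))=-1 /3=-0.33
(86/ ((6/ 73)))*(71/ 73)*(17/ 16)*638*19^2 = 5976867259/ 24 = 249036135.79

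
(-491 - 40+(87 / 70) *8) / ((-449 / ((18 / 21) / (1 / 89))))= 9738558 / 110005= 88.53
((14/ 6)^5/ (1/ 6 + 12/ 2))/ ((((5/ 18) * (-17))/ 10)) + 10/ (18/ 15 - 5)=-2837714/ 107559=-26.38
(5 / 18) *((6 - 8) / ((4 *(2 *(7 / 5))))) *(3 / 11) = -25 / 1848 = -0.01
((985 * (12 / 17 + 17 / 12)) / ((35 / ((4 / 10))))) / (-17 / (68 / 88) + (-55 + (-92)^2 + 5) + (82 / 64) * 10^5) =85301 / 487365690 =0.00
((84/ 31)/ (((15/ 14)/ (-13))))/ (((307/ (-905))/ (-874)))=-806156624/ 9517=-84707.01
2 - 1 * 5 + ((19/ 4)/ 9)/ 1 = -89/ 36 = -2.47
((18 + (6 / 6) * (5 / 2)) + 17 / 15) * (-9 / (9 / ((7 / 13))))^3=-222607 / 65910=-3.38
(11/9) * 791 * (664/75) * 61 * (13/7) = 654504136/675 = 969635.76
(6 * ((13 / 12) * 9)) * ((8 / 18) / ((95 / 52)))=14.23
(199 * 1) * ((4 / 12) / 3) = 199 / 9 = 22.11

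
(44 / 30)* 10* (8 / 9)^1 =352 / 27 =13.04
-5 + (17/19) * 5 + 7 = 123/19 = 6.47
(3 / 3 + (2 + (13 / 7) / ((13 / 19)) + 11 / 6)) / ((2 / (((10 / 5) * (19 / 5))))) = 6023 / 210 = 28.68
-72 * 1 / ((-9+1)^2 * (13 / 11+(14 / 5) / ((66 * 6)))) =-405 / 428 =-0.95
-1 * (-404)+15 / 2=823 / 2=411.50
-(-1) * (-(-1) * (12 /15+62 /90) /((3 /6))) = 134 /45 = 2.98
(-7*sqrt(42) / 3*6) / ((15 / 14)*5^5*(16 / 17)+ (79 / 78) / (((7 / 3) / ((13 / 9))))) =-29988*sqrt(42) / 6751343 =-0.03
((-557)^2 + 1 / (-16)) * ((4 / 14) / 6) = 1654661 / 112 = 14773.76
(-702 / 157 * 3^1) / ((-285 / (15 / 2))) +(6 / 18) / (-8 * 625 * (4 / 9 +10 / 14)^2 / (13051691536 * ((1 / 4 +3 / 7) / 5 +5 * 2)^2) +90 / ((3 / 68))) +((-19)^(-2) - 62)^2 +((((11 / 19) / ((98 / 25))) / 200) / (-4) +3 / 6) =4184444974561176124687902437196049 / 1088421027021091115794212057280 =3844.51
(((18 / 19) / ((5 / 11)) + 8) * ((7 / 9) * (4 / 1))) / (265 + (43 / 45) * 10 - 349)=-13412 / 31825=-0.42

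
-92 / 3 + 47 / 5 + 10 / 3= -269 / 15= -17.93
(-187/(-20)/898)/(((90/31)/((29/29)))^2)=179707/145476000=0.00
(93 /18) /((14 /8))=62 /21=2.95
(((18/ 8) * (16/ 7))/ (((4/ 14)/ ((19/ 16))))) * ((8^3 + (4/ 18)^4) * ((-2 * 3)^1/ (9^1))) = -15956428/ 2187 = -7296.03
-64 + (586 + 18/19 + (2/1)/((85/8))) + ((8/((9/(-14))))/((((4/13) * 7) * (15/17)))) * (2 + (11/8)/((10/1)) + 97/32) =853419379/1744200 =489.29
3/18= 1/6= 0.17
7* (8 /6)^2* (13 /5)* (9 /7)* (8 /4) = 416 /5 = 83.20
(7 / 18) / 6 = 7 / 108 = 0.06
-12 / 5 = -2.40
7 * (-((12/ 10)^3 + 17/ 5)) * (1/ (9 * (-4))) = 4487/ 4500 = 1.00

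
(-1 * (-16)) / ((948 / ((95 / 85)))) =76 / 4029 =0.02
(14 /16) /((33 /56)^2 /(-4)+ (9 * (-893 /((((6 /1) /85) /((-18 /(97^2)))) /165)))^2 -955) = 971697388256 /1434405395542356727871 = 0.00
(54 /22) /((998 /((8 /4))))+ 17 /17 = 5516 /5489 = 1.00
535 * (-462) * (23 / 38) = -2842455 / 19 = -149602.89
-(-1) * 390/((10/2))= 78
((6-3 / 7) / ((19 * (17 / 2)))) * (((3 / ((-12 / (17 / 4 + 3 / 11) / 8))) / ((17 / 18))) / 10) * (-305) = 10.08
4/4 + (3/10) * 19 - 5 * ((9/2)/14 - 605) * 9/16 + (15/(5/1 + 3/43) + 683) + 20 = 589235527/244160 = 2413.32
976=976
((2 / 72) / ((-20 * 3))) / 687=-1 / 1483920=-0.00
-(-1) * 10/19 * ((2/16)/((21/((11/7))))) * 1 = 55/11172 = 0.00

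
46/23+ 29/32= 93/32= 2.91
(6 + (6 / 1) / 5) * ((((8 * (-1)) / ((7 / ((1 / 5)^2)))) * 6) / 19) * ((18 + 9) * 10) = -93312 / 3325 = -28.06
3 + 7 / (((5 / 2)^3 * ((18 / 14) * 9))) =30767 / 10125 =3.04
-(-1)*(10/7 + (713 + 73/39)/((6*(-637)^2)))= 67835330/47474973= 1.43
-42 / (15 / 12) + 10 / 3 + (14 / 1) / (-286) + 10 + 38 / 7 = -223529 / 15015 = -14.89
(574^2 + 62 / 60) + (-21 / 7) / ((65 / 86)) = 25698899 / 78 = 329473.06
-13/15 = -0.87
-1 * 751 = -751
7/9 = 0.78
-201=-201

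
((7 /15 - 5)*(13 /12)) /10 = -221 /450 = -0.49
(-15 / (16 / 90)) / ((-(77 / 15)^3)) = 0.62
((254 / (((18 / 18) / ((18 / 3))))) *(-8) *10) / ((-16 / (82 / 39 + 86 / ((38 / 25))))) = 110446820 / 247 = 447153.12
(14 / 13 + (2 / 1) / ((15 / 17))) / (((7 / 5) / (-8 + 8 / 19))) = -31296 / 1729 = -18.10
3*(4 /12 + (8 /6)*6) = 25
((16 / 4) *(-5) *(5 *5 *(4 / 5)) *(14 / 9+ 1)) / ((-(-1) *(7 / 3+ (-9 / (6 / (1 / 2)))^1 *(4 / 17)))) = -473.94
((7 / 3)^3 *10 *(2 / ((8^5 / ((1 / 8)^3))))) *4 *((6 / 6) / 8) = 1715 / 226492416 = 0.00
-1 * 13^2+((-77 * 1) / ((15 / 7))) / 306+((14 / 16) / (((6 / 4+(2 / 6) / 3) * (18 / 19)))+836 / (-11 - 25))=-102104089 / 532440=-191.77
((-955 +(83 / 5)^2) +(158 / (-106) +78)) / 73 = -798883 / 96725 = -8.26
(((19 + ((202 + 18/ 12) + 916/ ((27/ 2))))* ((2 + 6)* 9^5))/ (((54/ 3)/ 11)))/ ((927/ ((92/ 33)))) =25964424/ 103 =252081.79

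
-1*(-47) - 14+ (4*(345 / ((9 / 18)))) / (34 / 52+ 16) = 86049 / 433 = 198.73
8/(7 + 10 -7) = 4/5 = 0.80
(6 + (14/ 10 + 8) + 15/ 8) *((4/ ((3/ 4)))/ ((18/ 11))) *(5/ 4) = 7601/ 108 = 70.38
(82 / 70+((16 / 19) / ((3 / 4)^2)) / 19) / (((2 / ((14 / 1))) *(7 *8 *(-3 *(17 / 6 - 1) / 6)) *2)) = -142169 / 1667820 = -0.09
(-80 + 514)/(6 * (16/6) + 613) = 434/629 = 0.69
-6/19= -0.32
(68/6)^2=1156/9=128.44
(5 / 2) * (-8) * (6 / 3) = -40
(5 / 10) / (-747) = -1 / 1494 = -0.00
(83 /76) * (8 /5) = 1.75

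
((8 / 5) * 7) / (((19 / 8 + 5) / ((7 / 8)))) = 392 / 295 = 1.33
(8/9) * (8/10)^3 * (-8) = -4096/1125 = -3.64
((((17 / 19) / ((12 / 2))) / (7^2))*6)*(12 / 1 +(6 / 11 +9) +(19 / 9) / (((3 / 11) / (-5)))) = -1768 / 5643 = -0.31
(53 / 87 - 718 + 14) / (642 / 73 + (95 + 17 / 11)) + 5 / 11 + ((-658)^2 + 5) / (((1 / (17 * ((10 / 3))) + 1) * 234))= 329886844765165 / 182058160284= 1811.99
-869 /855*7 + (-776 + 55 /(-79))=-52942502 /67545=-783.81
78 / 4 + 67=173 / 2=86.50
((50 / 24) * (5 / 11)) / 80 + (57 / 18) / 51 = 7963 / 107712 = 0.07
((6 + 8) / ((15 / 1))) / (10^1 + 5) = 14 / 225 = 0.06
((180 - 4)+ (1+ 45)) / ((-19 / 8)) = -1776 / 19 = -93.47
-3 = -3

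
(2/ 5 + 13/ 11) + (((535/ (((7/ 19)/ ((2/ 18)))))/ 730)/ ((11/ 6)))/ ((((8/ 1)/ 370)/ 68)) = 32102296/ 84315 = 380.74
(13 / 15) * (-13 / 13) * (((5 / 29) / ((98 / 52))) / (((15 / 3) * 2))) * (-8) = 1352 / 21315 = 0.06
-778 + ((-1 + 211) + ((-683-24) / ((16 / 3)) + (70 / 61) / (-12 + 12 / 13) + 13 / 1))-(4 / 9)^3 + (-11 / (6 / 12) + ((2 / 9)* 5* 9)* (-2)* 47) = -1649.75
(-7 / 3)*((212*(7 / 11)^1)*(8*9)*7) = -1745184 / 11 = -158653.09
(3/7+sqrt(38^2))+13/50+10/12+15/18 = 42373/1050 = 40.36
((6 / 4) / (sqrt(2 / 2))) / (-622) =-3 / 1244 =-0.00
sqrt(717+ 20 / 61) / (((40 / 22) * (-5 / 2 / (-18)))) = 693 * sqrt(54473) / 1525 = 106.06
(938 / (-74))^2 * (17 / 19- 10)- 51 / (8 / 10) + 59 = -152707221 / 104044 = -1467.72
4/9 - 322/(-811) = 6142/7299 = 0.84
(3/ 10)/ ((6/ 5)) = 1/ 4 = 0.25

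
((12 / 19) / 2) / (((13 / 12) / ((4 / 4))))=72 / 247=0.29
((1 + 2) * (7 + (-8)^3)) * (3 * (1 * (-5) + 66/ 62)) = 554490/ 31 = 17886.77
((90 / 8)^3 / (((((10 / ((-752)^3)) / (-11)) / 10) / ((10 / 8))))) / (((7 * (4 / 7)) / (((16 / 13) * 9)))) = 299720389320000 / 13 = 23055414563076.92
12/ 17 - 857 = -14557/ 17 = -856.29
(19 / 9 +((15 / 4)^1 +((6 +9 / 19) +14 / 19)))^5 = 57138715677576320701 / 149720237927424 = 381636.55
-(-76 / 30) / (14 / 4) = 76 / 105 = 0.72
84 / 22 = 42 / 11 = 3.82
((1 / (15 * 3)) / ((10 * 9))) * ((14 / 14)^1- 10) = -1 / 450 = -0.00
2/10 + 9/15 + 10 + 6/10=57/5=11.40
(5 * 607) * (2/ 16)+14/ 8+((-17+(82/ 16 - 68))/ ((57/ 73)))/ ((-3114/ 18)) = 2509403/ 6574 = 381.72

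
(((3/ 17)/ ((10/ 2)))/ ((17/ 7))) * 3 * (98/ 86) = 3087/ 62135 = 0.05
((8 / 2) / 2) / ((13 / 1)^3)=2 / 2197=0.00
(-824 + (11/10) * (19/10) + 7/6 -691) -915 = -2426.74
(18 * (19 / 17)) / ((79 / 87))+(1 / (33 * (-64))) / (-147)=9237547199 / 416953152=22.15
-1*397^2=-157609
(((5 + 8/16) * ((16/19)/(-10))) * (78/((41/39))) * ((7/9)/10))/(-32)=13013/155800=0.08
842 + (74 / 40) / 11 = 185277 / 220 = 842.17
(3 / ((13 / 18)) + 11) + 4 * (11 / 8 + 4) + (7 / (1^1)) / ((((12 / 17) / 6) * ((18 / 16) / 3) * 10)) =20483 / 390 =52.52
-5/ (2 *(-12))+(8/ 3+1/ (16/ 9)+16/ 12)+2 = 325/ 48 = 6.77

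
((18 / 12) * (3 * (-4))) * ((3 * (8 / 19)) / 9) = -48 / 19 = -2.53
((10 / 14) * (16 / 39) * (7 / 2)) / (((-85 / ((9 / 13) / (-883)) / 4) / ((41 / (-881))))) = -3936 / 2234972779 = -0.00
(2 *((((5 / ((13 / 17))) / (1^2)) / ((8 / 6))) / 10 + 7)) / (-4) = -779 / 208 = -3.75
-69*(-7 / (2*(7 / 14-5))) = -161 / 3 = -53.67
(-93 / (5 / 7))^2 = 423801 / 25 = 16952.04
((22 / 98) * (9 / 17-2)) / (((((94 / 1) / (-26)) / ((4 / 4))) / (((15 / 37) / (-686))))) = -53625 / 993730682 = -0.00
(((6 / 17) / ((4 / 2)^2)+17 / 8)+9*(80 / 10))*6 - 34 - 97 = 21371 / 68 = 314.28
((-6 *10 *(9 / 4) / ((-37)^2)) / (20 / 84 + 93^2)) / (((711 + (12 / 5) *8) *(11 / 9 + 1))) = -8505 / 1210462013128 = -0.00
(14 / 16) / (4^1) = 7 / 32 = 0.22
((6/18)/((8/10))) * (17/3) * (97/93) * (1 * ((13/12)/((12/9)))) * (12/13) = 8245/4464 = 1.85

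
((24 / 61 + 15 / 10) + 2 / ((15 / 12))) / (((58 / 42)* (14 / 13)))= 83109 / 35380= 2.35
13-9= 4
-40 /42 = -20 /21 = -0.95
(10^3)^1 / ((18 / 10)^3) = 125000 / 729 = 171.47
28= 28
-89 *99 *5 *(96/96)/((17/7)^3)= -15110865/4913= -3075.69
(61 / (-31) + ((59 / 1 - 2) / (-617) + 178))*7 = 23556414 / 19127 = 1231.58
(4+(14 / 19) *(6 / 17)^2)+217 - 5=1186560 / 5491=216.09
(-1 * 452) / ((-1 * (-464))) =-113 / 116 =-0.97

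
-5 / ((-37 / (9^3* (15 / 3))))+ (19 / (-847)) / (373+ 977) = 20839375547 / 42307650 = 492.57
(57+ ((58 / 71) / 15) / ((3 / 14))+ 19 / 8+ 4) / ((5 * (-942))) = -1626361 / 120387600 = -0.01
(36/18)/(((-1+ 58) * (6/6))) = 2/57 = 0.04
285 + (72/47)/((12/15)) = 13485/47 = 286.91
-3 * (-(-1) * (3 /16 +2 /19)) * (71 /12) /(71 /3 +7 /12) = -6319 /29488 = -0.21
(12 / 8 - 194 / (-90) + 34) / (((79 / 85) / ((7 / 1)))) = 283.61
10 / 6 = 5 / 3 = 1.67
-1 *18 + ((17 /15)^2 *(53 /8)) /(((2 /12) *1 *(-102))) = -33301 /1800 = -18.50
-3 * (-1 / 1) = 3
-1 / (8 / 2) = -0.25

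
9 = 9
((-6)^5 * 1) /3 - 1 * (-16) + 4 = -2572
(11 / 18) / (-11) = -1 / 18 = -0.06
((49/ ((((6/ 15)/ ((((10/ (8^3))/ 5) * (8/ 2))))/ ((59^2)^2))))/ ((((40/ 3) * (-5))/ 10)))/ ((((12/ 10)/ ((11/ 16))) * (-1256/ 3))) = 97968863685/ 20578304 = 4760.78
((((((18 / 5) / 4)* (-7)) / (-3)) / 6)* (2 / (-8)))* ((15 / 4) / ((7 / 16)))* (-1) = 3 / 4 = 0.75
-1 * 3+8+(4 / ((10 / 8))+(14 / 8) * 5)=339 / 20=16.95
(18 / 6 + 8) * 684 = 7524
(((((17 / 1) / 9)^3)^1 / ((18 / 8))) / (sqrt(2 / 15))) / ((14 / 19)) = 93347 * sqrt(30) / 45927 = 11.13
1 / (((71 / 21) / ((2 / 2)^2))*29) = 21 / 2059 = 0.01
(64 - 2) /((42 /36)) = 372 /7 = 53.14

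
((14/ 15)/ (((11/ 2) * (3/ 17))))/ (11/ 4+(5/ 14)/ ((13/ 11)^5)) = 0.33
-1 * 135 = -135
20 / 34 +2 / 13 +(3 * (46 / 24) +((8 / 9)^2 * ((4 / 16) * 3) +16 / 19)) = 3594731 / 453492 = 7.93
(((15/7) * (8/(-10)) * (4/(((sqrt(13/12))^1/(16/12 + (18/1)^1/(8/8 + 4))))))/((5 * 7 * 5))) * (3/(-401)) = 7104 * sqrt(39)/31929625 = 0.00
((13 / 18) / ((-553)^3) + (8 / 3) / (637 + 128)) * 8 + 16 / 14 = 454380784828 / 388112905215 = 1.17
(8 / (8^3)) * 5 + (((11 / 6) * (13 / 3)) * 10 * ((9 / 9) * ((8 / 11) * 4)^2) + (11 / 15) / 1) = 673.13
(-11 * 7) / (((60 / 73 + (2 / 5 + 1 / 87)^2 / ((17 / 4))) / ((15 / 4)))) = -271226599875 / 809461888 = -335.07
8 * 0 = 0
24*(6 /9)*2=32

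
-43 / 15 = -2.87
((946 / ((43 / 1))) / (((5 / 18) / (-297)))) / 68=-29403 / 85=-345.92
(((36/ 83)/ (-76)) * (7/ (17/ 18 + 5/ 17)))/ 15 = -0.00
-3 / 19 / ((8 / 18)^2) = -243 / 304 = -0.80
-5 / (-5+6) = -5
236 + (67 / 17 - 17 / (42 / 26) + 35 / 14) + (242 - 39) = 310531 / 714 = 434.92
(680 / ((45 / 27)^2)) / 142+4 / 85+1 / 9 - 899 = -48726958 / 54315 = -897.12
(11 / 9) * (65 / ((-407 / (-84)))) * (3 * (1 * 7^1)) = 12740 / 37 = 344.32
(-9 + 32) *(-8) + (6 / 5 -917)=-5499 / 5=-1099.80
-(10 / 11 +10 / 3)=-140 / 33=-4.24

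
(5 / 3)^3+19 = 638 / 27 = 23.63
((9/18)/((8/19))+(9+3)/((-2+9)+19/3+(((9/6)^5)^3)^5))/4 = 34671206899711862072790898347319077347/116787223241061394216548496916797865024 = 0.30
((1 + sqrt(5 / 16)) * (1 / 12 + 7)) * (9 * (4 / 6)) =66.26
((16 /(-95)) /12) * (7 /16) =-7 /1140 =-0.01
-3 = -3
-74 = -74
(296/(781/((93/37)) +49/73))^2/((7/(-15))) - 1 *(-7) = 39603667571929/7821024164527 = 5.06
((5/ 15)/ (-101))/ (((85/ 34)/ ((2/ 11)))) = -4/ 16665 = -0.00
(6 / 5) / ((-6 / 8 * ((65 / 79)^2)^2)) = -311600648 / 89253125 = -3.49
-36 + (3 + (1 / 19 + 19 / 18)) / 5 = -12031 / 342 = -35.18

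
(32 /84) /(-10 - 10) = -2 /105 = -0.02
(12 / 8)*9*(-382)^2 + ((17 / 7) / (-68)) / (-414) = 22835938609 / 11592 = 1969974.00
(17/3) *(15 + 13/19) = 5066/57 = 88.88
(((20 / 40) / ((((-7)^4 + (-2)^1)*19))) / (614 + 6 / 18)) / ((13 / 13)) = 0.00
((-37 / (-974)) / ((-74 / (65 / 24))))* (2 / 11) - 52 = -13371137 / 257136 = -52.00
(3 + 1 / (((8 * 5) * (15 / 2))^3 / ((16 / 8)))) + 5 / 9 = 48000001 / 13500000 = 3.56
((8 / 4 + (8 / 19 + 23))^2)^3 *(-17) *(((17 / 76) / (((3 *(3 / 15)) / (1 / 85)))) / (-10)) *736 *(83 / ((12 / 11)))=503602421866839305703 / 4469358695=112678900091.47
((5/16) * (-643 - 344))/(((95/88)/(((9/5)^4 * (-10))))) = 71232777/2375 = 29992.75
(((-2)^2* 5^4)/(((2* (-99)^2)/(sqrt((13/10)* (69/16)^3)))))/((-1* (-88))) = 2875* sqrt(8970)/18399744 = 0.01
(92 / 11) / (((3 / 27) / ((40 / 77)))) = 33120 / 847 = 39.10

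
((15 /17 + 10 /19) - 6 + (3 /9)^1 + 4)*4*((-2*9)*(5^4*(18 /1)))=67500000 /323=208978.33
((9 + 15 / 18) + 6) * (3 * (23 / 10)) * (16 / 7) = 1748 / 7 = 249.71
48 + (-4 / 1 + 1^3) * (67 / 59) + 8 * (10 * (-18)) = -82329 / 59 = -1395.41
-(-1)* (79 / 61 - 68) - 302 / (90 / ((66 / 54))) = -1749266 / 24705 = -70.81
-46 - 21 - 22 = -89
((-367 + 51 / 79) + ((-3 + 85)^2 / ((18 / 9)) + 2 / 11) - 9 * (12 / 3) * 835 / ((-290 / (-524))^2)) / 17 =-347678447962 / 62120465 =-5596.84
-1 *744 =-744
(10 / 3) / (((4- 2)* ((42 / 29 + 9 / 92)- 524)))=-13340 / 4181721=-0.00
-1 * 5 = -5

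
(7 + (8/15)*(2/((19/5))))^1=415/57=7.28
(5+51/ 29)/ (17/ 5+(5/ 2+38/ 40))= 3920/ 3973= 0.99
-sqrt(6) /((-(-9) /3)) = -sqrt(6) /3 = -0.82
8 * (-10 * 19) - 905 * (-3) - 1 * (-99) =1294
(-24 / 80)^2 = 9 / 100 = 0.09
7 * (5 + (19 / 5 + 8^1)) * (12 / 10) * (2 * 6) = 42336 / 25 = 1693.44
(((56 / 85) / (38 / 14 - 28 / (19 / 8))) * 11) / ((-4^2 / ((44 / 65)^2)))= 9913288 / 433463875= 0.02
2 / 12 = 1 / 6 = 0.17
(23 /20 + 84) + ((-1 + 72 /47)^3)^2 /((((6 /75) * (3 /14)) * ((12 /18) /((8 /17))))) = 315487031739879 /3664933211860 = 86.08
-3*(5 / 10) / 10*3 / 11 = -9 / 220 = -0.04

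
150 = 150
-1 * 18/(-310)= 0.06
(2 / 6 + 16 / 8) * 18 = 42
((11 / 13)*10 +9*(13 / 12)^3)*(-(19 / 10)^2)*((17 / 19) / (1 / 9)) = -48140889 / 83200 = -578.62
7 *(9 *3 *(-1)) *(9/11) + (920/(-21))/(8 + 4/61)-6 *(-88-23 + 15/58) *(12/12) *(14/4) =3568645925/1647954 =2165.50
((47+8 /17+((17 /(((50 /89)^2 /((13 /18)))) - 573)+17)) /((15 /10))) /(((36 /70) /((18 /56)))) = -195.68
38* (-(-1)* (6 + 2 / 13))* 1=3040 / 13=233.85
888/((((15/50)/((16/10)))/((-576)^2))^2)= 2780355669000192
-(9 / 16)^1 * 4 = -9 / 4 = -2.25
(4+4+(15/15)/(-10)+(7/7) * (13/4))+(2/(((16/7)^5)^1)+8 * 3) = 92227651/2621440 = 35.18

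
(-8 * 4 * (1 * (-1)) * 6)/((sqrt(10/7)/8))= 1285.11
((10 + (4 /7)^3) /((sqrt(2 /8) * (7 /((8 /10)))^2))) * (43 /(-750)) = -2403872 /157565625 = -0.02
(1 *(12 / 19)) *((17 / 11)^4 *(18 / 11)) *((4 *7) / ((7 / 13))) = 938107872 / 3059969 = 306.57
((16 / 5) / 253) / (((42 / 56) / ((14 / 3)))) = 896 / 11385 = 0.08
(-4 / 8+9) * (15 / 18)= 85 / 12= 7.08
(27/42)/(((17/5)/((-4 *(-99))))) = 74.87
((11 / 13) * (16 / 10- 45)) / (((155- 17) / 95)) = -45353 / 1794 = -25.28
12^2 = 144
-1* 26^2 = -676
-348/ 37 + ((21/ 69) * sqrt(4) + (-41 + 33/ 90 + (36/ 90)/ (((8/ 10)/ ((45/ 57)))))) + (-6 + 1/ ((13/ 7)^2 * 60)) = -9022447607/ 163953660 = -55.03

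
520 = 520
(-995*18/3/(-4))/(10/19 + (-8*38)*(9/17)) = -964155/103628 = -9.30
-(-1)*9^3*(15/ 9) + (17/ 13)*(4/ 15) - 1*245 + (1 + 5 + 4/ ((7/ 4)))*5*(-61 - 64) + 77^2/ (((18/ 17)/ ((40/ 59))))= -99511348/ 241605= -411.88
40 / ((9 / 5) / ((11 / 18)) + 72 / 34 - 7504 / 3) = -56100 / 3501019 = -0.02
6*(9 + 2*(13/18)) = 188/3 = 62.67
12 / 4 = 3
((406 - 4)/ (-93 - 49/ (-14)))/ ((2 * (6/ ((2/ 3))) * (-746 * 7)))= 67/ 1402107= 0.00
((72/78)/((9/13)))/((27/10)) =40/81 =0.49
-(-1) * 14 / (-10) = -7 / 5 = -1.40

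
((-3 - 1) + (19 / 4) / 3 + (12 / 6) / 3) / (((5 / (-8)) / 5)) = 14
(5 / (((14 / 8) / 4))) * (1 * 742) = 8480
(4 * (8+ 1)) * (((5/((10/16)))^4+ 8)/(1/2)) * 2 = 590976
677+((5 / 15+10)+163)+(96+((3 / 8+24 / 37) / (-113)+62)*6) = 66140693 / 50172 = 1318.28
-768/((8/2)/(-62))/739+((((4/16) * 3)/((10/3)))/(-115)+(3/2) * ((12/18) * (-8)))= 27556549/3399400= 8.11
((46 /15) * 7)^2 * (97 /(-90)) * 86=-432465964 /10125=-42712.69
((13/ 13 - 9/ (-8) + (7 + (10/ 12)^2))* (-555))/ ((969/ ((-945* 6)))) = 41200425/ 1292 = 31888.87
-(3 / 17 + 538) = -9149 / 17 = -538.18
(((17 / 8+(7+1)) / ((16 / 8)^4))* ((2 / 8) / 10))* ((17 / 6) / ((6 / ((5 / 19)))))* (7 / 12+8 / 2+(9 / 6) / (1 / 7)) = 0.03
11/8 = 1.38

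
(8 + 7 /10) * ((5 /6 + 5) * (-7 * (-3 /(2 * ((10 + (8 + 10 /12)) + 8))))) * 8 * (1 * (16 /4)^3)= 233856 /23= 10167.65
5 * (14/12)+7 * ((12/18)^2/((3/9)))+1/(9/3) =31/2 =15.50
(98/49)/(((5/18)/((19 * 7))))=4788/5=957.60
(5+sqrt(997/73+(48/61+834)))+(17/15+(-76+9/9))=-1033/15+sqrt(16823981719)/4453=-39.74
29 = 29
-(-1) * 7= 7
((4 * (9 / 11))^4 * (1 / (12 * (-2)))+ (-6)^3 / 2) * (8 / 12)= -1100808 / 14641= -75.19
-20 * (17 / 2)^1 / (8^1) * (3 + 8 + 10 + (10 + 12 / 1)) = -3655 / 4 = -913.75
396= 396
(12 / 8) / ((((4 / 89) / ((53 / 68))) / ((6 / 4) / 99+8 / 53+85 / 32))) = 14058529 / 191488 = 73.42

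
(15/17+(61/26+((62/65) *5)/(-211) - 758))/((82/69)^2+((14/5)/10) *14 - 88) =8378599073175/917653500764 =9.13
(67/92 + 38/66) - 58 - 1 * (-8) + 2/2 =-144805/3036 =-47.70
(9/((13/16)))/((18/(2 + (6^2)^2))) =10384/13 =798.77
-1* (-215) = 215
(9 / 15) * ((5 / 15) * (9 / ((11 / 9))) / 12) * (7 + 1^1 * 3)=27 / 22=1.23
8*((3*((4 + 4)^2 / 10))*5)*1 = 768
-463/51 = -9.08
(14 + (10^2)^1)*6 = 684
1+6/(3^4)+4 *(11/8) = 6.57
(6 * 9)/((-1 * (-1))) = 54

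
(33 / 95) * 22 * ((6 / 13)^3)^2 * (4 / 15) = 45163008 / 2292734275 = 0.02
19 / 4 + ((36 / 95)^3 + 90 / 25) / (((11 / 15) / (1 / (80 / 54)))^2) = 26047323283 / 3319756000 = 7.85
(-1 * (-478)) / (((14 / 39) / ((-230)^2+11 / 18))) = 2958519577 / 42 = 70440942.31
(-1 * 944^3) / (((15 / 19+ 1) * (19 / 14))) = -5888626688 / 17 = -346389805.18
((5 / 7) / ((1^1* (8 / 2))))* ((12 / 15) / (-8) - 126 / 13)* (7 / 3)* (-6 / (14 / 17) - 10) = 70.53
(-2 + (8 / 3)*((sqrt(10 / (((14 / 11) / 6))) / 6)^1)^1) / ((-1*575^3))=2 / 190109375 - 4*sqrt(2310) / 11976890625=-0.00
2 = 2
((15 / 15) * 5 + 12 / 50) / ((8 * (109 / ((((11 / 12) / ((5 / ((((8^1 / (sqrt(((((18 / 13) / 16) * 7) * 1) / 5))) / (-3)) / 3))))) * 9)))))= -1441 * sqrt(910) / 1716750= -0.03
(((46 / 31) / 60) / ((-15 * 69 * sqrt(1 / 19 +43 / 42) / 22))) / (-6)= 11 * sqrt(685482) / 107847450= 0.00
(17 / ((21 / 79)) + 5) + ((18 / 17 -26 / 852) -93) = -1166941 / 50694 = -23.02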